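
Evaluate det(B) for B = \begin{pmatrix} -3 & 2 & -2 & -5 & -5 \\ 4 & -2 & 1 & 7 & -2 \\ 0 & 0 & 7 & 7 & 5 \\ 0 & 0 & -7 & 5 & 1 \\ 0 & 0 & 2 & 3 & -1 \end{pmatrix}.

492

B is block upper-triangular with a 2×2 block and a 3×3 block on the diagonal, so its determinant equals the product of the determinants of the diagonal blocks.
det of the 2×2 block = -2
det of the 3×3 block = -246
det = (-2)·(-246) = 492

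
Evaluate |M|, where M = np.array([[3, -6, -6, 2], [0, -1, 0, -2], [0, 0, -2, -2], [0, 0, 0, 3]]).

M is upper triangular, so det(M) is the product of the diagonal entries:
det = (3) · (-1) · (-2) · (3) = 18

18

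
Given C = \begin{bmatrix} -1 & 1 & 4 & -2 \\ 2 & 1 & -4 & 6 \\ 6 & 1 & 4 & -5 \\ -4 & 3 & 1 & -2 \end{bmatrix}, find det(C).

515

Expand along row 1:
  + (-1) · M_11   where M_11 = det([1 -4 6; 1 4 -5; 3 1 -2]) = -17
  − (1) · M_12   where M_12 = det([2 -4 6; 6 4 -5; -4 1 -2]) = -2
  + (4) · M_13   where M_13 = det([2 1 6; 6 1 -5; -4 3 -2]) = 190
  − (-2) · M_14   where M_14 = det([2 1 -4; 6 1 4; -4 3 1]) = -132
det = (+1)·(-1)·(-17) + (-1)·(1)·(-2) + (+1)·(4)·(190) + (-1)·(-2)·(-132) = 515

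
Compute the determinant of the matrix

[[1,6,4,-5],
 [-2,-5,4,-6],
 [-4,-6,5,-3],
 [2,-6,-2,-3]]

Expand along row 1:
  + (1) · M_11   where M_11 = det([-5 4 -6; -6 5 -3; -6 -2 -3]) = -147
  − (6) · M_12   where M_12 = det([-2 4 -6; -4 5 -3; 2 -2 -3]) = -18
  + (4) · M_13   where M_13 = det([-2 -5 -6; -4 -6 -3; 2 -6 -3]) = -126
  − (-5) · M_14   where M_14 = det([-2 -5 4; -4 -6 5; 2 -6 -2]) = 50
det = (+1)·(1)·(-147) + (-1)·(6)·(-18) + (+1)·(4)·(-126) + (-1)·(-5)·(50) = -293

-293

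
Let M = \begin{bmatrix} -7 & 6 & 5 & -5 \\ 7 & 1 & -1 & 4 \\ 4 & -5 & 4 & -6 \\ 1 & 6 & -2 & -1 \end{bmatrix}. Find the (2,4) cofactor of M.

315

Delete row 2 and column 4; the remaining 3×3 submatrix is [-7 6 5; 4 -5 4; 1 6 -2].
Its determinant is 315.
The cofactor carries sign (−1)^(2+4) = +1, so C_{2,4} = +(315) = 315.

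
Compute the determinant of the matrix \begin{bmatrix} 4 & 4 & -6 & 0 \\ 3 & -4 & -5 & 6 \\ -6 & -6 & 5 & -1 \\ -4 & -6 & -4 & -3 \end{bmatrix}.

-252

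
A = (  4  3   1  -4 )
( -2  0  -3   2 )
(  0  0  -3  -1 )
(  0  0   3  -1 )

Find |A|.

A is block upper-triangular with a 2×2 block and a 2×2 block on the diagonal, so its determinant equals the product of the determinants of the diagonal blocks.
det of the 2×2 block = 6
det of the 2×2 block = 6
det = (6)·(6) = 36

The determinant is 36.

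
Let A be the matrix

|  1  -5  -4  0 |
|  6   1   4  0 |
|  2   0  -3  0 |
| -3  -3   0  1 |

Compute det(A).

|A| = -125

Expand along column 4 (it has 3 zeros):
  + (1) · M_44   where M_44 = det([1 -5 -4; 6 1 4; 2 0 -3]) = -125
det = (+1)·(1)·(-125) = -125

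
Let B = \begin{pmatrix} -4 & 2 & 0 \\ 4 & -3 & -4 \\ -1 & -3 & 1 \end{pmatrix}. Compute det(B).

det(B) = 60

Expand along column 3:
  − (-4) · |-4 2; -1 -3| = −(-4)·(12 − (-2)) = 56
  + 1 · |-4 2; 4 -3| = 1·(12 − 8) = 4
Sum: (56) + (4) = 60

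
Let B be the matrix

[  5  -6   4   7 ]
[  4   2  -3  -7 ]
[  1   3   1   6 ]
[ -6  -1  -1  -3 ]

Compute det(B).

Expand along row 1:
  + (5) · M_11   where M_11 = det([2 -3 -7; 3 1 6; -1 -1 -3]) = 11
  − (-6) · M_12   where M_12 = det([4 -3 -7; 1 1 6; -6 -1 -3]) = 76
  + (4) · M_13   where M_13 = det([4 2 -7; 1 3 6; -6 -1 -3]) = -197
  − (7) · M_14   where M_14 = det([4 2 -3; 1 3 1; -6 -1 -1]) = -69
det = (+1)·(5)·(11) + (-1)·(-6)·(76) + (+1)·(4)·(-197) + (-1)·(7)·(-69) = 206

det(B) = 206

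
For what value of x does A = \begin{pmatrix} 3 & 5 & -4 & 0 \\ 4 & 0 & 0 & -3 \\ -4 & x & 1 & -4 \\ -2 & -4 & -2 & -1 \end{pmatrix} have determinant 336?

Expanding along the row containing x, det(A) is linear in x: det(A) = (58)·x + (742).
Set (58)·x + (742) = 336  ⇒  (58)·x = -406  ⇒  x = -7.

x = -7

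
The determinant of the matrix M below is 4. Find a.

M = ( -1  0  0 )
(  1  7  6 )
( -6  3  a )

Expanding along the column containing a, det(M) is linear in a: det(M) = (-7)·a + (18).
Set (-7)·a + (18) = 4  ⇒  (-7)·a = -14  ⇒  a = 2.

2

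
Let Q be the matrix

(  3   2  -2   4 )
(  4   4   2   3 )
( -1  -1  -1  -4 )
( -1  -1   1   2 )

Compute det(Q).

14

Expand along row 1:
  + (3) · M_11   where M_11 = det([4 2 3; -1 -1 -4; -1 1 2]) = 14
  − (2) · M_12   where M_12 = det([4 2 3; -1 -1 -4; -1 1 2]) = 14
  + (-2) · M_13   where M_13 = det([4 4 3; -1 -1 -4; -1 -1 2]) = 0
  − (4) · M_14   where M_14 = det([4 4 2; -1 -1 -1; -1 -1 1]) = 0
det = (+1)·(3)·(14) + (-1)·(2)·(14) + (+1)·(-2)·(0) + (-1)·(4)·(0) = 14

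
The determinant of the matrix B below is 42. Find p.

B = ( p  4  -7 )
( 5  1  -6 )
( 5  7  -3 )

p = 8

Expanding along the row containing p, det(B) is linear in p: det(B) = (39)·p + (-270).
Set (39)·p + (-270) = 42  ⇒  (39)·p = 312  ⇒  p = 8.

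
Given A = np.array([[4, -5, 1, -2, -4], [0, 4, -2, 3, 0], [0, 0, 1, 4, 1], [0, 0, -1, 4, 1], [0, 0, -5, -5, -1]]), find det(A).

A is block upper-triangular with a 2×2 block and a 3×3 block on the diagonal, so its determinant equals the product of the determinants of the diagonal blocks.
det of the 2×2 block = 16
det of the 3×3 block = 2
det = (16)·(2) = 32

|A| = 32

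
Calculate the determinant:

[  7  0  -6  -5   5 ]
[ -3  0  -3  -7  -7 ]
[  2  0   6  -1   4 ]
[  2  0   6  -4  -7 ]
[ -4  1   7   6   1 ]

4761

Expand along column 2 (it has 4 zeros):
  − (1) · M_52   where M_52 = det([7 -6 -5 5; -3 -3 -7 -7; 2 6 -1 4; 2 6 -4 -7]) = -4761
det = (-1)·(1)·(-4761) = 4761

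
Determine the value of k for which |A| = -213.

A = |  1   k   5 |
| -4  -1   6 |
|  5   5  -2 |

Expanding along the column containing k, det(A) is linear in k: det(A) = (22)·k + (-103).
Set (22)·k + (-103) = -213  ⇒  (22)·k = -110  ⇒  k = -5.

-5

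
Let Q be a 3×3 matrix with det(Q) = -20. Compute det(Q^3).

det(Q^3) = (det Q)^3 = (-20)^3 = -8000

-8000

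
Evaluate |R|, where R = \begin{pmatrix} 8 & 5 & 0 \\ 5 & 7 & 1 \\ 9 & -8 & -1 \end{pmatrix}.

78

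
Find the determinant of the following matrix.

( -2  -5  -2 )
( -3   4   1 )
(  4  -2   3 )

Expand along column 1:
  + (-2) · |4 1; -2 3| = (-2)·(12 − (-2)) = -28
  − (-3) · |-5 -2; -2 3| = −(-3)·(-15 − 4) = -57
  + 4 · |-5 -2; 4 1| = 4·(-5 − (-8)) = 12
Sum: (-28) + (-57) + (12) = -73

-73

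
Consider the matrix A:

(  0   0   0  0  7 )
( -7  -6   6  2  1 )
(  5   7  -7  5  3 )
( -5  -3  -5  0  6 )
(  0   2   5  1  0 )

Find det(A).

The determinant is -8141.

Expand along row 1 (it has 4 zeros):
  + (7) · M_15   where M_15 = det([-7 -6 6 2; 5 7 -7 5; -5 -3 -5 0; 0 2 5 1]) = -1163
det = (+1)·(7)·(-1163) = -8141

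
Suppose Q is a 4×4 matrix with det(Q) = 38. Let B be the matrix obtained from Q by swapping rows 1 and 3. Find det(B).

Swapping two rows multiplies the determinant by −1.
det(B) = (-1)·(38) = -38

|B| = -38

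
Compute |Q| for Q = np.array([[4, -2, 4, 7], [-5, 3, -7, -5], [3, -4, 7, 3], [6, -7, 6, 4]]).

det(Q) = 246

Expand along row 1:
  + (4) · M_11   where M_11 = det([3 -7 -5; -4 7 3; -7 6 4]) = -60
  − (-2) · M_12   where M_12 = det([-5 -7 -5; 3 7 3; 6 6 4]) = 28
  + (4) · M_13   where M_13 = det([-5 3 -5; 3 -4 3; 6 -7 4]) = -22
  − (7) · M_14   where M_14 = det([-5 3 -7; 3 -4 7; 6 -7 6]) = -74
det = (+1)·(4)·(-60) + (-1)·(-2)·(28) + (+1)·(4)·(-22) + (-1)·(7)·(-74) = 246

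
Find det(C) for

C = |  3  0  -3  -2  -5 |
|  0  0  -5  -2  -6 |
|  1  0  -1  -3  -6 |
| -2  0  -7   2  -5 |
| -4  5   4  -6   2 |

det(C) = 955

Expand along column 2 (it has 4 zeros):
  − (5) · M_52   where M_52 = det([3 -3 -2 -5; 0 -5 -2 -6; 1 -1 -3 -6; -2 -7 2 -5]) = -191
det = (-1)·(5)·(-191) = 955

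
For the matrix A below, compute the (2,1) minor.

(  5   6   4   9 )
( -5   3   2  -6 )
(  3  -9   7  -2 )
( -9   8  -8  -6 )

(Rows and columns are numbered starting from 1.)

-484

Delete row 2 and column 1; the remaining 3×3 submatrix is [6 4 9; -9 7 -2; 8 -8 -6].
Its determinant is -484.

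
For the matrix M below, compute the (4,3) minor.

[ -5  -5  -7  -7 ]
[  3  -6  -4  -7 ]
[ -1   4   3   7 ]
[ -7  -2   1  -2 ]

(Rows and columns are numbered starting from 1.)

Delete row 4 and column 3; the remaining 3×3 submatrix is [-5 -5 -7; 3 -6 -7; -1 4 7].
Its determinant is 98.

The minor is 98.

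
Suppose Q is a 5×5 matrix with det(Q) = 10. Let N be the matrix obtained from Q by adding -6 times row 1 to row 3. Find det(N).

Adding a multiple of one row to another leaves the determinant unchanged.
det(N) = (1)·(10) = 10

10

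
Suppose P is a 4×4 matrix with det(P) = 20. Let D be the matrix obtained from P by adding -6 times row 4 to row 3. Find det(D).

Adding a multiple of one row to another leaves the determinant unchanged.
det(D) = (1)·(20) = 20

20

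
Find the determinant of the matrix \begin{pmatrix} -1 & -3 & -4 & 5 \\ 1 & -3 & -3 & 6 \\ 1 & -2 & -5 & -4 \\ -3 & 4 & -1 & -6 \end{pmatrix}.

The determinant is -258.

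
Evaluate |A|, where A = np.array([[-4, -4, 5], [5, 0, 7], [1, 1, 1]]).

Expand along column 2:
  − (-4) · |5 7; 1 1| = −(-4)·(5 − 7) = -8
  − 1 · |-4 5; 5 7| = −1·(-28 − 25) = 53
Sum: (-8) + (53) = 45

45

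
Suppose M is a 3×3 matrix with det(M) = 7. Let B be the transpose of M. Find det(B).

7

det(Mᵀ) = det(M).
det(B) = (1)·(7) = 7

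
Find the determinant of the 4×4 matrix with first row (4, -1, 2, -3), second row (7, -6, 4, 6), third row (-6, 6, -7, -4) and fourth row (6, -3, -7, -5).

-854

Expand along row 1:
  + (4) · M_11   where M_11 = det([-6 4 6; 6 -7 -4; -3 -7 -5]) = -252
  − (-1) · M_12   where M_12 = det([7 4 6; -6 -7 -4; 6 -7 -5]) = 337
  + (2) · M_13   where M_13 = det([7 -6 6; -6 6 -4; 6 -3 -5]) = -78
  − (-3) · M_14   where M_14 = det([7 -6 4; -6 6 -7; 6 -3 -7]) = -9
det = (+1)·(4)·(-252) + (-1)·(-1)·(337) + (+1)·(2)·(-78) + (-1)·(-3)·(-9) = -854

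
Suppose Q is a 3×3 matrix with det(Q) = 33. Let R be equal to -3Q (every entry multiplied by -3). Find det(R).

-891

For a 3×3 matrix, det(-3Q) = (-3)^3·det(Q) = -27·det(Q).
det(R) = (-27)·(33) = -891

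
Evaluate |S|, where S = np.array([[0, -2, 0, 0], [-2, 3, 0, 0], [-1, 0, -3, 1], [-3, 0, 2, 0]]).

det(S) = 8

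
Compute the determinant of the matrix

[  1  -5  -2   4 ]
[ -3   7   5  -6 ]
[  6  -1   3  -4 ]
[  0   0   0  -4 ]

Expand along row 4 (it has 3 zeros):
  + (-4) · M_44   where M_44 = det([1 -5 -2; -3 7 5; 6 -1 3]) = -91
det = (+1)·(-4)·(-91) = 364

364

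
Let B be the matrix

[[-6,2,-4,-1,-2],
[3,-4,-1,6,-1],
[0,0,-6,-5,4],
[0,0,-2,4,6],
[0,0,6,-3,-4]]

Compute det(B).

-4032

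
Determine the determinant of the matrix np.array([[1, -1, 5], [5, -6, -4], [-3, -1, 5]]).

-136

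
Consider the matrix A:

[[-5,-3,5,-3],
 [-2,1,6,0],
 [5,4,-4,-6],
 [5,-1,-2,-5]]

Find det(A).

det(A) = -1131

Expand along row 2 (it has 1 zero):
  − (-2) · M_21   where M_21 = det([-3 5 -3; 4 -4 -6; -1 -2 -5]) = 142
  + (1) · M_22   where M_22 = det([-5 5 -3; 5 -4 -6; 5 -2 -5]) = -95
  − (6) · M_23   where M_23 = det([-5 -3 -3; 5 4 -6; 5 -1 -5]) = 220
det = (-1)·(-2)·(142) + (+1)·(1)·(-95) + (-1)·(6)·(220) = -1131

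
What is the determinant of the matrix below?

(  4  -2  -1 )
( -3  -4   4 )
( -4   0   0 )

Expand along row 3:
  + (-4) · |-2 -1; -4 4| = (-4)·(-8 − 4) = 48

48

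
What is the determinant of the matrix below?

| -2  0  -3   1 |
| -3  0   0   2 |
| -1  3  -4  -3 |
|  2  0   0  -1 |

Expand along column 2 (it has 3 zeros):
  − (3) · M_32   where M_32 = det([-2 -3 1; -3 0 2; 2 0 -1]) = -3
det = (-1)·(3)·(-3) = 9

9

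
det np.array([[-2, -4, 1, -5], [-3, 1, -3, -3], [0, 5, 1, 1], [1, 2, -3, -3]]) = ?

402

Expand along row 3 (it has 1 zero):
  − (5) · M_32   where M_32 = det([-2 1 -5; -3 -3 -3; 1 -3 -3]) = -72
  + (1) · M_33   where M_33 = det([-2 -4 -5; -3 1 -3; 1 2 -3]) = 77
  − (1) · M_34   where M_34 = det([-2 -4 1; -3 1 -3; 1 2 -3]) = 35
det = (-1)·(5)·(-72) + (+1)·(1)·(77) + (-1)·(1)·(35) = 402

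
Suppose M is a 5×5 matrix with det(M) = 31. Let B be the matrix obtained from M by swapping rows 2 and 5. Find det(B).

Swapping two rows multiplies the determinant by −1.
det(B) = (-1)·(31) = -31

The determinant is -31.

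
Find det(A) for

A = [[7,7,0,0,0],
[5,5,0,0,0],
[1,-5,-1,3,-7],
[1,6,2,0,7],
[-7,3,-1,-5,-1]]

|A| = 0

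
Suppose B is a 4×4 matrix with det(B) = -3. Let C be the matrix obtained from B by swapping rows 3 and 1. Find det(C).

Swapping two rows multiplies the determinant by −1.
det(C) = (-1)·(-3) = 3

det(C) = 3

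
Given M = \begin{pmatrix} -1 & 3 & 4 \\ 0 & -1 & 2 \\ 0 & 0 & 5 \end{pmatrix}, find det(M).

5

M is upper triangular, so det(M) is the product of the diagonal entries:
det = (-1) · (-1) · (5) = 5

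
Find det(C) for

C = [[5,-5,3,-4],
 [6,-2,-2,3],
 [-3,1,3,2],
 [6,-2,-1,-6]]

det(C) = -430

Expand along row 1:
  + (5) · M_11   where M_11 = det([-2 -2 3; 1 3 2; -2 -1 -6]) = 43
  − (-5) · M_12   where M_12 = det([6 -2 3; -3 3 2; 6 -1 -6]) = -129
  + (3) · M_13   where M_13 = det([6 -2 3; -3 1 2; 6 -2 -6]) = 0
  − (-4) · M_14   where M_14 = det([6 -2 -2; -3 1 3; 6 -2 -1]) = 0
det = (+1)·(5)·(43) + (-1)·(-5)·(-129) + (+1)·(3)·(0) + (-1)·(-4)·(0) = -430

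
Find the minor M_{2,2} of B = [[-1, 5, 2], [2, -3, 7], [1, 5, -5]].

3

Delete row 2 and column 2; the remaining 2×2 submatrix is [-1 2; 1 -5].
Its determinant is (-1)·(-5) − 2·1 = 3.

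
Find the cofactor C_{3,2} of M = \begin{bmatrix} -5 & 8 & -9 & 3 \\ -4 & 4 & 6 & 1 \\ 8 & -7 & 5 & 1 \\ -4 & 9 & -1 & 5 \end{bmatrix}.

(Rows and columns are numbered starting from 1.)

Delete row 3 and column 2; the remaining 3×3 submatrix is [-5 -9 3; -4 6 1; -4 -1 5].
Its determinant is -215.
The cofactor carries sign (−1)^(3+2) = −1, so C_{3,2} = −(-215) = 215.

215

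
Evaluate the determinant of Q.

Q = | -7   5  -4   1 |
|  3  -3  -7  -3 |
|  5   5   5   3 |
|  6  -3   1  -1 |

-6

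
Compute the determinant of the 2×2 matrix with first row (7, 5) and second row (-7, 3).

det = 7·3 − 5·(-7) = 21 − (-35) = 56

56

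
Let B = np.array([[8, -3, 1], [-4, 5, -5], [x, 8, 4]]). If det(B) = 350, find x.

Expanding along the column containing x, det(B) is linear in x: det(B) = (10)·x + (400).
Set (10)·x + (400) = 350  ⇒  (10)·x = -50  ⇒  x = -5.

x = -5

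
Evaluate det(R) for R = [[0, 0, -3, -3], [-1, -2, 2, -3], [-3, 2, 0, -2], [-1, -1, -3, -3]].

Expand along row 1 (it has 2 zeros):
  + (-3) · M_13   where M_13 = det([-1 -2 -3; -3 2 -2; -1 -1 -3]) = 7
  − (-3) · M_14   where M_14 = det([-1 -2 2; -3 2 0; -1 -1 -3]) = 34
det = (+1)·(-3)·(7) + (-1)·(-3)·(34) = 81

The determinant is 81.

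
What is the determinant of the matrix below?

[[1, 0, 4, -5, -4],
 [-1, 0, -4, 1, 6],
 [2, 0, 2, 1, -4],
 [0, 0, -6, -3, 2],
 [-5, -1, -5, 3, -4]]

Expand along column 2 (it has 4 zeros):
  − (-1) · M_52   where M_52 = det([1 4 -5 -4; -1 -4 1 6; 2 2 1 -4; 0 -6 -3 2]) = 216
det = (-1)·(-1)·(216) = 216

The determinant is 216.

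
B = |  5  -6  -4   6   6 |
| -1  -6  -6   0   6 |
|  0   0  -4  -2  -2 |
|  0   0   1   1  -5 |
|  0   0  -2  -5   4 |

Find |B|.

B is block upper-triangular with a 2×2 block and a 3×3 block on the diagonal, so its determinant equals the product of the determinants of the diagonal blocks.
det of the 2×2 block = -36
det of the 3×3 block = 78
det = (-36)·(78) = -2808

-2808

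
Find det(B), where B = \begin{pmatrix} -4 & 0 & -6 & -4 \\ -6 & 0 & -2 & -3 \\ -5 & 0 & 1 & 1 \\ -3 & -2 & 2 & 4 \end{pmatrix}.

Expand along column 2 (it has 3 zeros):
  + (-2) · M_42   where M_42 = det([-4 -6 -4; -6 -2 -3; -5 1 1]) = -66
det = (+1)·(-2)·(-66) = 132

The determinant is 132.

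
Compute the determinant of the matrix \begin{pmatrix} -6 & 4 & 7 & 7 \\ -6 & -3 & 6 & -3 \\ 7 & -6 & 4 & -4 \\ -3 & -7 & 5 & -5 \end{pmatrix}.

Expand along row 1:
  + (-6) · M_11   where M_11 = det([-3 6 -3; -6 4 -4; -7 5 -5]) = -6
  − (4) · M_12   where M_12 = det([-6 6 -3; 7 4 -4; -3 5 -5]) = 141
  + (7) · M_13   where M_13 = det([-6 -3 -3; 7 -6 -4; -3 -7 -5]) = 48
  − (7) · M_14   where M_14 = det([-6 -3 6; 7 -6 4; -3 -7 5]) = -249
det = (+1)·(-6)·(-6) + (-1)·(4)·(141) + (+1)·(7)·(48) + (-1)·(7)·(-249) = 1551

1551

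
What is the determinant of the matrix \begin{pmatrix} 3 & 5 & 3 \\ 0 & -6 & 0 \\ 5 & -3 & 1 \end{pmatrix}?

Expand along row 2:
  + (-6) · |3 3; 5 1| = (-6)·(3 − 15) = 72

72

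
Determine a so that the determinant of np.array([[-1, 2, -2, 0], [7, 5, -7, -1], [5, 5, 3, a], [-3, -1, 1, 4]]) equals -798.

9

Expanding along the row containing a, det(M) is linear in a: det(M) = (-14)·a + (-672).
Set (-14)·a + (-672) = -798  ⇒  (-14)·a = -126  ⇒  a = 9.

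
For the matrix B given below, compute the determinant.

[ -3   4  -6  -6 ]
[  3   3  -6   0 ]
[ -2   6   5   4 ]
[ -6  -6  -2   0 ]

|B| = -3192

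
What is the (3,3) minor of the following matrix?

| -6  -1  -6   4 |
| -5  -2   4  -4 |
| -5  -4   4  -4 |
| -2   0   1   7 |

Delete row 3 and column 3; the remaining 3×3 submatrix is [-6 -1 4; -5 -2 -4; -2 0 7].
Its determinant is 25.

The minor is 25.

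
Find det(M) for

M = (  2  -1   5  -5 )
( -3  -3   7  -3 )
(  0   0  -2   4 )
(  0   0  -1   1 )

The determinant is -18.

M is block upper-triangular with a 2×2 block and a 2×2 block on the diagonal, so its determinant equals the product of the determinants of the diagonal blocks.
det of the 2×2 block = -9
det of the 2×2 block = 2
det = (-9)·(2) = -18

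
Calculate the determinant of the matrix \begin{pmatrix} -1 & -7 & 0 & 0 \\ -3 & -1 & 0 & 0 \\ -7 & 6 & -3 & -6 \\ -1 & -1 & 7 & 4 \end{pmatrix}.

The matrix is block lower-triangular with a 2×2 block and a 2×2 block on the diagonal, so its determinant equals the product of the determinants of the diagonal blocks.
det of the 2×2 block = -20
det of the 2×2 block = 30
det = (-20)·(30) = -600

-600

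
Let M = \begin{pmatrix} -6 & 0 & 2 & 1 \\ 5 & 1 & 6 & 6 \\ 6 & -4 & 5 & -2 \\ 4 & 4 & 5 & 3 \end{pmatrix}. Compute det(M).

1504

Expand along row 1 (it has 1 zero):
  + (-6) · M_11   where M_11 = det([1 6 6; -4 5 -2; 4 5 3]) = -191
  + (2) · M_13   where M_13 = det([5 1 6; 6 -4 -2; 4 4 3]) = 194
  − (1) · M_14   where M_14 = det([5 1 6; 6 -4 5; 4 4 5]) = 30
det = (+1)·(-6)·(-191) + (+1)·(2)·(194) + (-1)·(1)·(30) = 1504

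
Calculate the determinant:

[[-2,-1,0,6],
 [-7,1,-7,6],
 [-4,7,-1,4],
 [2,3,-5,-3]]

Expand along row 1 (it has 1 zero):
  + (-2) · M_11   where M_11 = det([1 -7 6; 7 -1 4; 3 -5 -3]) = -400
  − (-1) · M_12   where M_12 = det([-7 -7 6; -4 -1 4; 2 -5 -3]) = -1
  − (6) · M_14   where M_14 = det([-7 1 -7; -4 7 -1; 2 3 -5]) = 384
det = (+1)·(-2)·(-400) + (-1)·(-1)·(-1) + (-1)·(6)·(384) = -1505

-1505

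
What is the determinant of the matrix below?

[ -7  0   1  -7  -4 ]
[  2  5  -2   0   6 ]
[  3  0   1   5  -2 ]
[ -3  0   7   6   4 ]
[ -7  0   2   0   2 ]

Expand along column 2 (it has 4 zeros):
  + (5) · M_22   where M_22 = det([-7 1 -7 -4; 3 1 5 -2; -3 7 6 4; -7 2 0 2]) = 1294
det = (+1)·(5)·(1294) = 6470

6470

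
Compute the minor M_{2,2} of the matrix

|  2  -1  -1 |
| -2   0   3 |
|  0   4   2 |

4

Delete row 2 and column 2; the remaining 2×2 submatrix is [2 -1; 0 2].
Its determinant is 2·2 − (-1)·0 = 4.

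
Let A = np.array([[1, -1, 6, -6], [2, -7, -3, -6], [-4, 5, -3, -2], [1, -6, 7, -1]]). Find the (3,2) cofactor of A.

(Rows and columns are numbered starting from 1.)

The cofactor is 81.

Delete row 3 and column 2; the remaining 3×3 submatrix is [1 6 -6; 2 -3 -6; 1 7 -1].
Its determinant is -81.
The cofactor carries sign (−1)^(3+2) = −1, so C_{3,2} = −(-81) = 81.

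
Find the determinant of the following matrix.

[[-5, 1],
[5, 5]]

-30

det = (-5)·5 − 1·5 = -25 − 5 = -30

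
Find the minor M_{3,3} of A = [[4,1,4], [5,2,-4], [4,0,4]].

The minor is 3.

Delete row 3 and column 3; the remaining 2×2 submatrix is [4 1; 5 2].
Its determinant is 4·2 − 1·5 = 3.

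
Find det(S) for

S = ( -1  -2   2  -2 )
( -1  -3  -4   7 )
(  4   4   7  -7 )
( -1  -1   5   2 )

|S| = 354

Expand along row 1:
  + (-1) · M_11   where M_11 = det([-3 -4 7; 4 7 -7; -1 5 2]) = 46
  − (-2) · M_12   where M_12 = det([-1 -4 7; 4 7 -7; -1 5 2]) = 144
  + (2) · M_13   where M_13 = det([-1 -3 7; 4 4 -7; -1 -1 2]) = 2
  − (-2) · M_14   where M_14 = det([-1 -3 -4; 4 4 7; -1 -1 5]) = 54
det = (+1)·(-1)·(46) + (-1)·(-2)·(144) + (+1)·(2)·(2) + (-1)·(-2)·(54) = 354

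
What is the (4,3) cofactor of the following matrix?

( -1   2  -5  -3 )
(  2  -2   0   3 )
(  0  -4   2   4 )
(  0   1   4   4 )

Delete row 4 and column 3; the remaining 3×3 submatrix is [-1 2 -3; 2 -2 3; 0 -4 4].
Its determinant is 4.
The cofactor carries sign (−1)^(4+3) = −1, so C_{4,3} = −(4) = -4.

-4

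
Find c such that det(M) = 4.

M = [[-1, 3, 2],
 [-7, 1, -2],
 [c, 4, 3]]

Expanding along the column containing c, det(M) is linear in c: det(M) = (-8)·c + (-4).
Set (-8)·c + (-4) = 4  ⇒  (-8)·c = 8  ⇒  c = -1.

-1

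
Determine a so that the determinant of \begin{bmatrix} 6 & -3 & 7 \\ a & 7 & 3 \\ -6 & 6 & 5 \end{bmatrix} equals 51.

-7

Expanding along the column containing a, det(A) is linear in a: det(A) = (57)·a + (450).
Set (57)·a + (450) = 51  ⇒  (57)·a = -399  ⇒  a = -7.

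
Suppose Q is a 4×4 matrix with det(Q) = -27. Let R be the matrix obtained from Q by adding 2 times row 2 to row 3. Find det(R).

The determinant is -27.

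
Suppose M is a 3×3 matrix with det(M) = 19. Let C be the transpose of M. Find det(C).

det(C) = 19

det(Mᵀ) = det(M).
det(C) = (1)·(19) = 19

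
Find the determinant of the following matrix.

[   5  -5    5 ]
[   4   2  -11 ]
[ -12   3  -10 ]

Expand along column 1:
  + 5 · |2 -11; 3 -10| = 5·(-20 − (-33)) = 65
  − 4 · |-5 5; 3 -10| = −4·(50 − 15) = -140
  + (-12) · |-5 5; 2 -11| = (-12)·(55 − 10) = -540
Sum: (65) + (-140) + (-540) = -615

-615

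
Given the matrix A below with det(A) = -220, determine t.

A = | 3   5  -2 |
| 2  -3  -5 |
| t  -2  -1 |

7

Expanding along the column containing t, det(A) is linear in t: det(A) = (-31)·t + (-3).
Set (-31)·t + (-3) = -220  ⇒  (-31)·t = -217  ⇒  t = 7.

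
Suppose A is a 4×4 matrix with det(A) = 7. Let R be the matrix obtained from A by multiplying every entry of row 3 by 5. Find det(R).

Scaling one row by 5 multiplies the determinant by 5.
det(R) = (5)·(7) = 35

35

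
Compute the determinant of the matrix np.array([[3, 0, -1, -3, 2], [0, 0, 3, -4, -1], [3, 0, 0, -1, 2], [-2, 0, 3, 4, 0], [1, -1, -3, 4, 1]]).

48

Expand along column 2 (it has 4 zeros):
  − (-1) · M_52   where M_52 = det([3 -1 -3 2; 0 3 -4 -1; 3 0 -1 2; -2 3 4 0]) = 48
det = (-1)·(-1)·(48) = 48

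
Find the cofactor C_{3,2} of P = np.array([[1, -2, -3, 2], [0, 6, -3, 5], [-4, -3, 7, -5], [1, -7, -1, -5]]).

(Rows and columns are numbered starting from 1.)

Delete row 3 and column 2; the remaining 3×3 submatrix is [1 -3 2; 0 -3 5; 1 -1 -5].
Its determinant is 11.
The cofactor carries sign (−1)^(3+2) = −1, so C_{3,2} = −(11) = -11.

-11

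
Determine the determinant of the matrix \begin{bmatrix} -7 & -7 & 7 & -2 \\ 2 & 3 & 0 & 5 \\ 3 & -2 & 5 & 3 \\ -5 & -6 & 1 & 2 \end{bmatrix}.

Expand along row 2 (it has 1 zero):
  − (2) · M_21   where M_21 = det([-7 7 -2; -2 5 3; -6 1 2]) = -203
  + (3) · M_22   where M_22 = det([-7 7 -2; 3 5 3; -5 1 2]) = -252
  + (5) · M_24   where M_24 = det([-7 -7 7; 3 -2 5; -5 -6 1]) = -196
det = (-1)·(2)·(-203) + (+1)·(3)·(-252) + (+1)·(5)·(-196) = -1330

The determinant is -1330.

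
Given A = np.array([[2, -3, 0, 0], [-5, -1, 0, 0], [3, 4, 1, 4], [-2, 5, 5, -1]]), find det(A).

A is block lower-triangular with a 2×2 block and a 2×2 block on the diagonal, so its determinant equals the product of the determinants of the diagonal blocks.
det of the 2×2 block = -17
det of the 2×2 block = -21
det = (-17)·(-21) = 357

det(A) = 357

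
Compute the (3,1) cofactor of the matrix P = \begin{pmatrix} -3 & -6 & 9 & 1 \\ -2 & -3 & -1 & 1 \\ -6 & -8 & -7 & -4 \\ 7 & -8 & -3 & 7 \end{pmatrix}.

Delete row 3 and column 1; the remaining 3×3 submatrix is [-6 9 1; -3 -1 1; -8 -3 7].
Its determinant is 142.
The cofactor carries sign (−1)^(3+1) = +1, so C_{3,1} = +(142) = 142.

The cofactor is 142.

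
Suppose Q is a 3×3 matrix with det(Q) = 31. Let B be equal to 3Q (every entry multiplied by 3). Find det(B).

837

For a 3×3 matrix, det(3Q) = 3^3·det(Q) = 27·det(Q).
det(B) = (27)·(31) = 837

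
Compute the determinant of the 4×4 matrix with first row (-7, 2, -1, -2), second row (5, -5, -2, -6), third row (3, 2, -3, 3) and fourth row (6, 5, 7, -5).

The determinant is 2994.

Expand along row 1:
  + (-7) · M_11   where M_11 = det([-5 -2 -6; 2 -3 3; 5 7 -5]) = -194
  − (2) · M_12   where M_12 = det([5 -2 -6; 3 -3 3; 6 7 -5]) = -330
  + (-1) · M_13   where M_13 = det([5 -5 -6; 3 2 3; 6 5 -5]) = -308
  − (-2) · M_14   where M_14 = det([5 -5 -2; 3 2 -3; 6 5 7]) = 334
det = (+1)·(-7)·(-194) + (-1)·(2)·(-330) + (+1)·(-1)·(-308) + (-1)·(-2)·(334) = 2994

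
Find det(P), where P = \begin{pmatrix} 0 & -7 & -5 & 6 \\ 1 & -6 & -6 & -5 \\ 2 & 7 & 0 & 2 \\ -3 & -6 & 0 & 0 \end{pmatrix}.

Expand along row 4 (it has 2 zeros):
  − (-3) · M_41   where M_41 = det([-7 -5 6; -6 -6 -5; 7 0 2]) = 451
  + (-6) · M_42   where M_42 = det([0 -5 6; 1 -6 -5; 2 0 2]) = 132
det = (-1)·(-3)·(451) + (+1)·(-6)·(132) = 561

561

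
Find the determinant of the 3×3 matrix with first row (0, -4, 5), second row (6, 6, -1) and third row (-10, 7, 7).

638

Expand along row 1:
  − (-4) · |6 -1; -10 7| = −(-4)·(42 − 10) = 128
  + 5 · |6 6; -10 7| = 5·(42 − (-60)) = 510
Sum: (128) + (510) = 638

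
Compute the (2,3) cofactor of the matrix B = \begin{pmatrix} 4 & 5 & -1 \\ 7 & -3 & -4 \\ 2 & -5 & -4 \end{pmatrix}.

Delete row 2 and column 3; the remaining 2×2 submatrix is [4 5; 2 -5].
Its determinant is 4·(-5) − 5·2 = -30.
The cofactor carries sign (−1)^(2+3) = −1, so C_{2,3} = −(-30) = 30.

30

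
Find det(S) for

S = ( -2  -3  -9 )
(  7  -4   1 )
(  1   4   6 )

-109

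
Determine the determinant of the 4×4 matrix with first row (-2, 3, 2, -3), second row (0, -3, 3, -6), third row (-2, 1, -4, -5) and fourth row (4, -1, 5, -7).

Expand along row 2 (it has 1 zero):
  + (-3) · M_22   where M_22 = det([-2 2 -3; -2 -4 -5; 4 5 -7]) = -192
  − (3) · M_23   where M_23 = det([-2 3 -3; -2 1 -5; 4 -1 -7]) = -72
  + (-6) · M_24   where M_24 = det([-2 3 2; -2 1 -4; 4 -1 5]) = -24
det = (+1)·(-3)·(-192) + (-1)·(3)·(-72) + (+1)·(-6)·(-24) = 936

936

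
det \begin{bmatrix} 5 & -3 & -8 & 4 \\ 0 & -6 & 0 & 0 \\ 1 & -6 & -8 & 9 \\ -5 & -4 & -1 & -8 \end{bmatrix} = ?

Expand along row 2 (it has 3 zeros):
  + (-6) · M_22   where M_22 = det([5 -8 4; 1 -8 9; -5 -1 -8]) = 497
det = (+1)·(-6)·(497) = -2982

The determinant is -2982.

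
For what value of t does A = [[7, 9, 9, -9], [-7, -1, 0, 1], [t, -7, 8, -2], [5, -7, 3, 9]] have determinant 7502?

Expanding along the row containing t, det(A) is linear in t: det(A) = (18)·t + (7664).
Set (18)·t + (7664) = 7502  ⇒  (18)·t = -162  ⇒  t = -9.

t = -9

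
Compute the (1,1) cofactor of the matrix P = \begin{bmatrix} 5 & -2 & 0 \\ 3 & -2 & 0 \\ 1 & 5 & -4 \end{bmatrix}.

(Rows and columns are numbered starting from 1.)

Delete row 1 and column 1; the remaining 2×2 submatrix is [-2 0; 5 -4].
Its determinant is (-2)·(-4) − 0·5 = 8.
The cofactor carries sign (−1)^(1+1) = +1, so C_{1,1} = +(8) = 8.

The cofactor is 8.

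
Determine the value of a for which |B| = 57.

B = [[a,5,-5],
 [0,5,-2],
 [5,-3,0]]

Expanding along the column containing a, det(B) is linear in a: det(B) = (-6)·a + (75).
Set (-6)·a + (75) = 57  ⇒  (-6)·a = -18  ⇒  a = 3.

a = 3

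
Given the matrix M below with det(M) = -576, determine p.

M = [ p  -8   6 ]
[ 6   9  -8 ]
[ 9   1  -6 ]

9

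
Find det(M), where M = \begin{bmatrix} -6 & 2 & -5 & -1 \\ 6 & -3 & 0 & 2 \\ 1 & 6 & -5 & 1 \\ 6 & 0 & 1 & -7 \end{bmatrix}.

Expand along row 2 (it has 1 zero):
  − (6) · M_21   where M_21 = det([2 -5 -1; 6 -5 1; 0 1 -7]) = -148
  + (-3) · M_22   where M_22 = det([-6 -5 -1; 1 -5 1; 6 1 -7]) = -300
  + (2) · M_24   where M_24 = det([-6 2 -5; 1 6 -5; 6 0 1]) = 82
det = (-1)·(6)·(-148) + (+1)·(-3)·(-300) + (+1)·(2)·(82) = 1952

The determinant is 1952.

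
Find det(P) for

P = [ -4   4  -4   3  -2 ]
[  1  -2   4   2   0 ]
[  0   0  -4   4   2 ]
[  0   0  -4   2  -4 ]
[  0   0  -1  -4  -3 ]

P is block upper-triangular with a 2×2 block and a 3×3 block on the diagonal, so its determinant equals the product of the determinants of the diagonal blocks.
det of the 2×2 block = 4
det of the 3×3 block = 92
det = (4)·(92) = 368

368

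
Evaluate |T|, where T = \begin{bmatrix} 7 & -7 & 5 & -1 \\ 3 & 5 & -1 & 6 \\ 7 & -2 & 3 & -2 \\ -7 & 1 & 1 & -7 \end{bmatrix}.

The determinant is 1030.

Expand along row 1:
  + (7) · M_11   where M_11 = det([5 -1 6; -2 3 -2; 1 1 -7]) = -109
  − (-7) · M_12   where M_12 = det([3 -1 6; 7 3 -2; -7 1 -7]) = 48
  + (5) · M_13   where M_13 = det([3 5 6; 7 -2 -2; -7 1 -7]) = 321
  − (-1) · M_14   where M_14 = det([3 5 -1; 7 -2 3; -7 1 1]) = -148
det = (+1)·(7)·(-109) + (-1)·(-7)·(48) + (+1)·(5)·(321) + (-1)·(-1)·(-148) = 1030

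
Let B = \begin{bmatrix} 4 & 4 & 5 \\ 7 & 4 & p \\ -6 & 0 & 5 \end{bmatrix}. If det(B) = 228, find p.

p = -7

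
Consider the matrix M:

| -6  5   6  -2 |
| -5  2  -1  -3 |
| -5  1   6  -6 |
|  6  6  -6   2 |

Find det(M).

Expand along row 1:
  + (-6) · M_11   where M_11 = det([2 -1 -3; 1 6 -6; 6 -6 2]) = 116
  − (5) · M_12   where M_12 = det([-5 -1 -3; -5 6 -6; 6 -6 2]) = 164
  + (6) · M_13   where M_13 = det([-5 2 -3; -5 1 -6; 6 6 2]) = -134
  − (-2) · M_14   where M_14 = det([-5 2 -1; -5 1 6; 6 6 -6]) = 258
det = (+1)·(-6)·(116) + (-1)·(5)·(164) + (+1)·(6)·(-134) + (-1)·(-2)·(258) = -1804

-1804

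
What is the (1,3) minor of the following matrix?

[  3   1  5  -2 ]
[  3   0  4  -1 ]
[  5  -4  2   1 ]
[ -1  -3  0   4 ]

-20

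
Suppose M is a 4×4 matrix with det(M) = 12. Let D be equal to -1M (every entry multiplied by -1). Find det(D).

For a 4×4 matrix, det(-1M) = (-1)^4·det(M) = 1·det(M).
det(D) = (1)·(12) = 12

12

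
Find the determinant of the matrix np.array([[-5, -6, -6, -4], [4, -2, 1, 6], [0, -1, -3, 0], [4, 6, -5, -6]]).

Expand along row 3 (it has 2 zeros):
  − (-1) · M_32   where M_32 = det([-5 -6 -4; 4 1 6; 4 -5 -6]) = -312
  + (-3) · M_33   where M_33 = det([-5 -6 -4; 4 -2 6; 4 6 -6]) = -296
det = (-1)·(-1)·(-312) + (+1)·(-3)·(-296) = 576

576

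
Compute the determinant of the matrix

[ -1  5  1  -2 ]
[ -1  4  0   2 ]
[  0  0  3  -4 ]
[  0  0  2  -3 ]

The matrix is block upper-triangular with a 2×2 block and a 2×2 block on the diagonal, so its determinant equals the product of the determinants of the diagonal blocks.
det of the 2×2 block = 1
det of the 2×2 block = -1
det = (1)·(-1) = -1

-1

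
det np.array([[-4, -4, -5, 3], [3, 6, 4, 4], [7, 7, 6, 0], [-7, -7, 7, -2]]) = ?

753

Expand along row 3 (it has 1 zero):
  + (7) · M_31   where M_31 = det([-4 -5 3; 6 4 4; -7 7 -2]) = 434
  − (7) · M_32   where M_32 = det([-4 -5 3; 3 4 4; -7 7 -2]) = 401
  + (6) · M_33   where M_33 = det([-4 -4 3; 3 6 4; -7 -7 -2]) = 87
det = (+1)·(7)·(434) + (-1)·(7)·(401) + (+1)·(6)·(87) = 753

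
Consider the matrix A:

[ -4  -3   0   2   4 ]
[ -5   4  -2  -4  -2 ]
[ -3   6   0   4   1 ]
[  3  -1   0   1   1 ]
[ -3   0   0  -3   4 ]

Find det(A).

|A| = -1454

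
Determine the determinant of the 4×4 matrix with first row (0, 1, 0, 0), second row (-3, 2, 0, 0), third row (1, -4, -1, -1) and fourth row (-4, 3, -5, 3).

The matrix is block lower-triangular with a 2×2 block and a 2×2 block on the diagonal, so its determinant equals the product of the determinants of the diagonal blocks.
det of the 2×2 block = 3
det of the 2×2 block = -8
det = (3)·(-8) = -24

The determinant is -24.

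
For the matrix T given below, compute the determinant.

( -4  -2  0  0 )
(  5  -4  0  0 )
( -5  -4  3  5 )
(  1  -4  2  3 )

T is block lower-triangular with a 2×2 block and a 2×2 block on the diagonal, so its determinant equals the product of the determinants of the diagonal blocks.
det of the 2×2 block = 26
det of the 2×2 block = -1
det = (26)·(-1) = -26

|T| = -26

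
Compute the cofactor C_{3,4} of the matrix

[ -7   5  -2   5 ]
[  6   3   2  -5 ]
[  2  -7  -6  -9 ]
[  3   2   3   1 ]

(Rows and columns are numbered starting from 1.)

Delete row 3 and column 4; the remaining 3×3 submatrix is [-7 5 -2; 6 3 2; 3 2 3].
Its determinant is -101.
The cofactor carries sign (−1)^(3+4) = −1, so C_{3,4} = −(-101) = 101.

101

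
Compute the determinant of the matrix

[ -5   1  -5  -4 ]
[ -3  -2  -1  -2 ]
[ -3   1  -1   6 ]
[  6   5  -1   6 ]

The determinant is 310.

Expand along row 1:
  + (-5) · M_11   where M_11 = det([-2 -1 -2; 1 -1 6; 5 -1 6]) = -32
  − (1) · M_12   where M_12 = det([-3 -1 -2; -3 -1 6; 6 -1 6]) = -72
  + (-5) · M_13   where M_13 = det([-3 -2 -2; -3 1 6; 6 5 6]) = 6
  − (-4) · M_14   where M_14 = det([-3 -2 -1; -3 1 -1; 6 5 -1]) = 27
det = (+1)·(-5)·(-32) + (-1)·(1)·(-72) + (+1)·(-5)·(6) + (-1)·(-4)·(27) = 310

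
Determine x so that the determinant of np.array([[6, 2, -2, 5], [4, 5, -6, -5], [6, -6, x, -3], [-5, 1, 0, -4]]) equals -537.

-3

Expanding along the row containing x, det(A) is linear in x: det(A) = (137)·x + (-126).
Set (137)·x + (-126) = -537  ⇒  (137)·x = -411  ⇒  x = -3.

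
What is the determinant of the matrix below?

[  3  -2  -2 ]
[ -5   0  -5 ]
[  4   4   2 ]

Expand along column 2:
  − (-2) · |-5 -5; 4 2| = −(-2)·(-10 − (-20)) = 20
  − 4 · |3 -2; -5 -5| = −4·(-15 − 10) = 100
Sum: (20) + (100) = 120

120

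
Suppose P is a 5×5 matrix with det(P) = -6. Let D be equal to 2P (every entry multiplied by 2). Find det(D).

For a 5×5 matrix, det(2P) = 2^5·det(P) = 32·det(P).
det(D) = (32)·(-6) = -192

-192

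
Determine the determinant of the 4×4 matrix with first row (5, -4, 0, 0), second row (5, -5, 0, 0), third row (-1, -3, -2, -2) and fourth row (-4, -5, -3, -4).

The matrix is block lower-triangular with a 2×2 block and a 2×2 block on the diagonal, so its determinant equals the product of the determinants of the diagonal blocks.
det of the 2×2 block = -5
det of the 2×2 block = 2
det = (-5)·(2) = -10

-10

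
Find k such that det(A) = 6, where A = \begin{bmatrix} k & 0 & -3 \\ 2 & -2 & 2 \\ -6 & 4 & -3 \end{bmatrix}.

3

Expanding along the column containing k, det(A) is linear in k: det(A) = (-2)·k + (12).
Set (-2)·k + (12) = 6  ⇒  (-2)·k = -6  ⇒  k = 3.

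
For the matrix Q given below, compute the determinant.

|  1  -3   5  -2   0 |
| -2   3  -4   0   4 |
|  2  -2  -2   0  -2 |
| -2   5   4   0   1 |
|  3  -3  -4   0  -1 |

Expand along column 4 (it has 4 zeros):
  − (-2) · M_14   where M_14 = det([-2 3 -4 4; 2 -2 -2 -2; -2 5 4 1; 3 -3 -4 -1]) = -66
det = (-1)·(-2)·(-66) = -132

det(Q) = -132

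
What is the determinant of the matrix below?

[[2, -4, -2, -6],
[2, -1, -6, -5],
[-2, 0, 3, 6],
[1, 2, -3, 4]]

The determinant is -174.

Expand along row 3 (it has 1 zero):
  + (-2) · M_31   where M_31 = det([-4 -2 -6; -1 -6 -5; 2 -3 4]) = 78
  + (3) · M_33   where M_33 = det([2 -4 -6; 2 -1 -5; 1 2 4]) = 34
  − (6) · M_34   where M_34 = det([2 -4 -2; 2 -1 -6; 1 2 -3]) = 20
det = (+1)·(-2)·(78) + (+1)·(3)·(34) + (-1)·(6)·(20) = -174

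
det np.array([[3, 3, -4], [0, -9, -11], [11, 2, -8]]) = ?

Expand along column 1:
  + 3 · |-9 -11; 2 -8| = 3·(72 − (-22)) = 282
  + 11 · |3 -4; -9 -11| = 11·(-33 − 36) = -759
Sum: (282) + (-759) = -477

-477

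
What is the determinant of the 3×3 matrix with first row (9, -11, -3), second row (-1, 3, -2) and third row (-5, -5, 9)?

Expand along row 1:
  + 9 · |3 -2; -5 9| = 9·(27 − 10) = 153
  − (-11) · |-1 -2; -5 9| = −(-11)·(-9 − 10) = -209
  + (-3) · |-1 3; -5 -5| = (-3)·(5 − (-15)) = -60
Sum: (153) + (-209) + (-60) = -116

The determinant is -116.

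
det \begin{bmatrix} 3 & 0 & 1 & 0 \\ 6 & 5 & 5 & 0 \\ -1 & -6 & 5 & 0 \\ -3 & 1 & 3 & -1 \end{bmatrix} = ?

-134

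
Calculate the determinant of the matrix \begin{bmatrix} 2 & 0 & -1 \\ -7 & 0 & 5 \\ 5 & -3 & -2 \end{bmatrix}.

9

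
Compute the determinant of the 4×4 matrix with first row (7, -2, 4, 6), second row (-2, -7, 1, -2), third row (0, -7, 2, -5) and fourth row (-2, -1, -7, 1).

Expand along row 3 (it has 1 zero):
  − (-7) · M_32   where M_32 = det([7 4 6; -2 1 -2; -2 -7 1]) = 29
  + (2) · M_33   where M_33 = det([7 -2 6; -2 -7 -2; -2 -1 1]) = -147
  − (-5) · M_34   where M_34 = det([7 -2 4; -2 -7 1; -2 -1 -7]) = 334
det = (-1)·(-7)·(29) + (+1)·(2)·(-147) + (-1)·(-5)·(334) = 1579

1579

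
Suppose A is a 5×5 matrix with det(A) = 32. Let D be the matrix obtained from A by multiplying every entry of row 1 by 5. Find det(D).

Scaling one row by 5 multiplies the determinant by 5.
det(D) = (5)·(32) = 160

The determinant is 160.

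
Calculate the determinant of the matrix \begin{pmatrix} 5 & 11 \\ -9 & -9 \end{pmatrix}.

54

det = 5·(-9) − 11·(-9) = -45 − (-99) = 54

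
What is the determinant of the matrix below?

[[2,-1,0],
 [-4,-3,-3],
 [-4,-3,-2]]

Expand along row 1:
  + 2 · |-3 -3; -3 -2| = 2·(6 − 9) = -6
  − (-1) · |-4 -3; -4 -2| = −(-1)·(8 − 12) = -4
Sum: (-6) + (-4) = -10

-10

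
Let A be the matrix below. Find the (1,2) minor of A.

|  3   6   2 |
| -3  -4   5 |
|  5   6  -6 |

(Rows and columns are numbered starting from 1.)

-7

Delete row 1 and column 2; the remaining 2×2 submatrix is [-3 5; 5 -6].
Its determinant is (-3)·(-6) − 5·5 = -7.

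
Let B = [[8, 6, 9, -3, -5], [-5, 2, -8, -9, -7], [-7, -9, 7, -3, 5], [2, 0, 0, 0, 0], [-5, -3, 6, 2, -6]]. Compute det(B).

Expand along row 4 (it has 4 zeros):
  − (2) · M_41   where M_41 = det([6 9 -3 -5; 2 -8 -9 -7; -9 7 -3 5; -3 6 2 -6]) = -14242
det = (-1)·(2)·(-14242) = 28484

28484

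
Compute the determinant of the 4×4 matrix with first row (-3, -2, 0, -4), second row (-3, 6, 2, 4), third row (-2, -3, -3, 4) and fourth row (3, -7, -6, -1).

Expand along row 1 (it has 1 zero):
  + (-3) · M_11   where M_11 = det([6 2 4; -3 -3 4; -7 -6 -1]) = 88
  − (-2) · M_12   where M_12 = det([-3 2 4; -2 -3 4; 3 -6 -1]) = 23
  − (-4) · M_14   where M_14 = det([-3 6 2; -2 -3 -3; 3 -7 -6]) = -71
det = (+1)·(-3)·(88) + (-1)·(-2)·(23) + (-1)·(-4)·(-71) = -502

The determinant is -502.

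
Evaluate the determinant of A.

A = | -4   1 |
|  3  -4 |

det(A) = (-4)·(-4) − 1·3 = 16 − 3 = 13

The determinant is 13.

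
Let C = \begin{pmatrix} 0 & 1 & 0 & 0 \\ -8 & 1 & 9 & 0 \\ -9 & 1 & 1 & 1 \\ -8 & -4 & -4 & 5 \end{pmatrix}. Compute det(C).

det(C) = -261

Expand along row 1 (it has 3 zeros):
  − (1) · M_12   where M_12 = det([-8 9 0; -9 1 1; -8 -4 5]) = 261
det = (-1)·(1)·(261) = -261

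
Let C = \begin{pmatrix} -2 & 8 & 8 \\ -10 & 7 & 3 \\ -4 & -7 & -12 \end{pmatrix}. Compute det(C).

Expand along column 1:
  + (-2) · |7 3; -7 -12| = (-2)·(-84 − (-21)) = 126
  − (-10) · |8 8; -7 -12| = −(-10)·(-96 − (-56)) = -400
  + (-4) · |8 8; 7 3| = (-4)·(24 − 56) = 128
Sum: (126) + (-400) + (128) = -146

-146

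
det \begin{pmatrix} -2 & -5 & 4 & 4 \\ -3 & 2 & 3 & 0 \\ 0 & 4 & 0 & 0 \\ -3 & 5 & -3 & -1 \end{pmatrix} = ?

Expand along row 3 (it has 3 zeros):
  − (4) · M_32   where M_32 = det([-2 4 4; -3 3 0; -3 -3 -1]) = 66
det = (-1)·(4)·(66) = -264

-264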